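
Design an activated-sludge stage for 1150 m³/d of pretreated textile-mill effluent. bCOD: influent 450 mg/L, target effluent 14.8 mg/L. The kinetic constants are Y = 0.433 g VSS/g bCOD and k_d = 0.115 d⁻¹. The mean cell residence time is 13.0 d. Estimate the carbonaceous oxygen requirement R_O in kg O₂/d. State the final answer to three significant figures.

R_O ≈ 377 kg O₂/d

Y_obs = Y / (1 + k_d θ_c) = 0.433 / (1 + 0.115 × 13.0) = 0.433 / 2.495 = 0.1735.
Substrate removed = Q·(S₀ − S) = 1150 m³/d × (450 − 14.8) g/m³ = 5×10^5 g/d = 500.5 kg/d.
P_X = Y_obs·Q·(S₀ − S) = 0.1735 × 500.5 = 86.86 kg VSS/d.
R_O = Q·ΔS − 1.42 P_X = 500.5 − 123.3 = 377.1 kg O₂/d.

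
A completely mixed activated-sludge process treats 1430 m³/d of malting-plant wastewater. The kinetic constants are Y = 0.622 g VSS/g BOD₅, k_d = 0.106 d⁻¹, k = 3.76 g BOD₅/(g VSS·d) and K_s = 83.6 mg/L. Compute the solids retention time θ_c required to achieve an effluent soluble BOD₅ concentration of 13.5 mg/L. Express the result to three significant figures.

From 1/θ_c = Y·k·S/(K_s + S) − k_d: Y·k·S/(K_s+S) = 0.622 × 3.76 × 13.5 / (83.6 + 13.5) = 0.3252 d⁻¹.
1/θ_c = 0.3252 − 0.106 = 0.2192 d⁻¹, so θ_c = 4.563 d.

θ_c ≈ 4.56 d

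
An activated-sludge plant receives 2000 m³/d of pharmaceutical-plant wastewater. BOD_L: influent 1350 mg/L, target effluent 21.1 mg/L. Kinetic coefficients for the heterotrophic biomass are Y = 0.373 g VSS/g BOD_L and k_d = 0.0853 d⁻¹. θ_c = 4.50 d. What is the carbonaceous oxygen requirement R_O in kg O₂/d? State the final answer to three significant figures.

The observed yield is Y_obs = Y/(1 + k_d·θ_c) = 0.373 / (1 + 0.0853 × 4.50) = 0.373 / 1.384 = 0.2695 g VSS per g BOD_L removed.
ΔS = 1350 − 21.1 = 1329 mg/L, so the substrate removal rate is 2000 × 1329/1000 = 2658 kg BOD_L/d.
Biomass synthesised: P_X = Y_obs × 2658 = 716.4 kg VSS/d.
R_O = Q·ΔS − 1.42 P_X = 2658 − 1017 = 1641 kg O₂/d.

R_O ≈ 1640 kg O₂/d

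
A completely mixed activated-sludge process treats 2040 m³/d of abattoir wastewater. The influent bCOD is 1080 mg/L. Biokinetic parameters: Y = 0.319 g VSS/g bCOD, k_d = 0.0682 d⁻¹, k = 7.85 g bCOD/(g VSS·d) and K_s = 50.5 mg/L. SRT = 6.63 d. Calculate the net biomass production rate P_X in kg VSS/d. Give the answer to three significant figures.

P_X ≈ 482 kg VSS/d

From the Monod/SRT balance for a CMAS, S = K_s·(1+k_d θ_c)/[θ_c·(Y k − k_d) − 1] = 50.5 × (1 + 0.0682 × 6.63) / [6.63 × (0.319 × 7.85 − 0.0682) − 1] = 73.33 / 15.15 = 4.840 mg/L.
The observed yield is Y_obs = Y/(1 + k_d·θ_c) = 0.319 / (1 + 0.0682 × 6.63) = 0.319 / 1.452 = 0.2197 g VSS per g bCOD removed.
Q·(S₀ − S) = 2040 × (1080 − 4.84) × 10⁻³ = 2193 kg/d removed.
So the net sludge growth is P_X = 0.2197 × 2193 = 481.8 kg VSS/d.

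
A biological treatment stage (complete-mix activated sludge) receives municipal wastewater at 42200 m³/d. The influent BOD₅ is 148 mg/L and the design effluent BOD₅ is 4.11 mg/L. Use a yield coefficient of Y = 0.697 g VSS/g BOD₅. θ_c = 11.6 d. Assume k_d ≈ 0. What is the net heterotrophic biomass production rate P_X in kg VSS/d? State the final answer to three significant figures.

No decay correction is needed, so Y_obs = Y = 0.697.
Substrate removed = Q·(S₀ − S) = 42200 m³/d × (148 − 4.11) g/m³ = 6.07×10^6 g/d = 6072 kg/d.
Biomass produced: P_X = Y_obs·Q·ΔS = 0.6970 × 6072 ≈ 4232 kg VSS/d.

P_X ≈ 4230 kg VSS/d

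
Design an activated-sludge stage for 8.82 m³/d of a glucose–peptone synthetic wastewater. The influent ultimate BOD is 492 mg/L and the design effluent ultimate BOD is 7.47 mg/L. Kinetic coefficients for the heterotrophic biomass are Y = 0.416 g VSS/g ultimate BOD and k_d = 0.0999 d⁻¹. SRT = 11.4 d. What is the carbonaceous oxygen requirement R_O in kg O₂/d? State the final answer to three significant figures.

Correct the yield for decay: Y_obs = Y/(1 + k_d θ_c) = 0.416 / (1 + 0.0999 × 11.4) = 0.416 / 2.139 = 0.1945.
Q·(S₀ − S) = 8.82 × (492 − 7.47) × 10⁻³ = 4.274 kg/d removed.
Net sludge production P_X = 0.1945 × 4.274 = 0.8312 kg VSS/d.
Carbonaceous O₂ demand = substrate oxidised − cell-mass equivalent = 4.274 − 1.42 × 0.8312 = 3.093 kg O₂/d.

R_O ≈ 3.09 kg O₂/d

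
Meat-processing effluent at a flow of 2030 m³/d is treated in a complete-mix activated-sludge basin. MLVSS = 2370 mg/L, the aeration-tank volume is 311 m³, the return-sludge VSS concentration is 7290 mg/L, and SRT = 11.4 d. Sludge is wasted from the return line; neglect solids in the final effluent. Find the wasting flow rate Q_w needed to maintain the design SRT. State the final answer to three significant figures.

Q_w ≈ 8.87 m³/d

θ_c = V·X/(Q_w·X_r) when wasting from the recycle, so Q_w = V·X/(θ_c·X_r) = 311.0 × 2370 / (11.4 × 7290) = 8.869 m³/d.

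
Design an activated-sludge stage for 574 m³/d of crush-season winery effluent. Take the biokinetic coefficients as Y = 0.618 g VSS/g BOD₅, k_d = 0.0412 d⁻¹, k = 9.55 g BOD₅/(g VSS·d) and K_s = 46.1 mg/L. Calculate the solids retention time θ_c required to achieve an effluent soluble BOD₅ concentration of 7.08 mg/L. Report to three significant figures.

At the target effluent, Y k S/(K_s+S) = 0.618×9.55×7.08/53.18 = 0.7857 d⁻¹.
Then 1/θ_c = μ − k_d = 0.7857 − 0.0412 = 0.7445 d⁻¹, giving θ_c = 1.343 d.

θ_c ≈ 1.34 d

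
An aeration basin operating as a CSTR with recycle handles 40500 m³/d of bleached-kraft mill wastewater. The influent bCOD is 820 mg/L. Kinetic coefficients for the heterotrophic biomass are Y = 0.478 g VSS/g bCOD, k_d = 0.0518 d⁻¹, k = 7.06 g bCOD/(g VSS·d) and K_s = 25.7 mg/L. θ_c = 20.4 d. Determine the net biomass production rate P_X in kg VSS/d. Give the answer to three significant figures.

P_X ≈ 7710 kg VSS/d

Effluent substrate depends only on kinetics and SRT: S = K_s(1 + k_d θ_c) / [θ_c(Yk − k_d) − 1] = 25.7 × (1 + 0.0518 × 20.4) / [20.4 × (0.478 × 7.06 − 0.0518) − 1] = 52.86 / 66.79 = 0.7914 mg/L.
The observed yield is Y_obs = Y/(1 + k_d·θ_c) = 0.478 / (1 + 0.0518 × 20.4) = 0.478 / 2.057 = 0.2324 g VSS per g bCOD removed.
ΔS = 820 − 0.791 = 819.2 mg/L, so the substrate removal rate is 40500 × 819.2/1000 = 33178 kg bCOD/d.
P_X = Y_obs · Q(S₀ − S) = 0.2324 × 33178 = 7711 kg VSS/d.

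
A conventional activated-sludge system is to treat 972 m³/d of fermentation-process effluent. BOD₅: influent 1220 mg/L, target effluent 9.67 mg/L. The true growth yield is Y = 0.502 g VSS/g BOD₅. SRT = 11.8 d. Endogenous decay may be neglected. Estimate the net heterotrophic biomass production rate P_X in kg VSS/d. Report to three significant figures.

P_X ≈ 591 kg VSS/d

With endogenous decay neglected, the observed yield equals the true yield: Y_obs = Y = 0.502 g VSS/g BOD₅.
Q·(S₀ − S) = 972 × (1220 − 9.67) × 10⁻³ = 1176 kg/d removed.
So the net sludge growth is P_X = 0.5020 × 1176 = 590.6 kg VSS/d.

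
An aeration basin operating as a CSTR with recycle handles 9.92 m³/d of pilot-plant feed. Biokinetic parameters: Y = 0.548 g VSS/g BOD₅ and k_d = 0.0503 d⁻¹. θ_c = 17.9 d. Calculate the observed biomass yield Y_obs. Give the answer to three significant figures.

Y_obs = Y / (1 + k_d θ_c) = 0.548 / (1 + 0.0503 × 17.9) = 0.548 / 1.900 = 0.2884.

Y_obs ≈ 0.288 g VSS/g BOD₅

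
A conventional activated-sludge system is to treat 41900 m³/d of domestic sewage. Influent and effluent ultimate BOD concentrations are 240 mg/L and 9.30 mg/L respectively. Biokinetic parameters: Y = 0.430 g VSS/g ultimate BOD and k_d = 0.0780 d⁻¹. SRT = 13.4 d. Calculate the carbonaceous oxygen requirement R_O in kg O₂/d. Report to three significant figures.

R_O ≈ 6780 kg O₂/d

The observed yield is Y_obs = Y/(1 + k_d·θ_c) = 0.430 / (1 + 0.0780 × 13.4) = 0.430 / 2.045 = 0.2102 g VSS per g ultimate BOD removed.
Mass of ultimate BOD removed per day: Q(S₀ − S) = 41900 × 230.7 g/m³ = 9666 kg/d.
Biomass synthesised: P_X = Y_obs × 9666 = 2032 kg VSS/d.
R_O = Q·(S₀ − S) − 1.42·P_X = 9666 − 1.42 × 2032 = 6780 kg O₂/d.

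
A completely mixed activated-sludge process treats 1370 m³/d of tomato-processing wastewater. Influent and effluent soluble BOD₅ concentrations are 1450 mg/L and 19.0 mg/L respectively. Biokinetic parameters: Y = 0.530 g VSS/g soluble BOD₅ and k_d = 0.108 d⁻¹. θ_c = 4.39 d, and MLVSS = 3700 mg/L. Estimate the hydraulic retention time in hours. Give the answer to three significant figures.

From the SRT design equation V = Y Q (S₀−S) θ_c / [X (1 + k_d θ_c)] = 0.530 × 1370 × (1450 − 19.0) × 4.39 / [3700 × (1 + 0.108 × 4.39)] = 4.56×10^6 / 5454 = 836.3 m³.
Hydraulic retention time τ = V/Q = 836.3 / 1370 = 0.6104 d = 14.65 h.

τ ≈ 14.7 h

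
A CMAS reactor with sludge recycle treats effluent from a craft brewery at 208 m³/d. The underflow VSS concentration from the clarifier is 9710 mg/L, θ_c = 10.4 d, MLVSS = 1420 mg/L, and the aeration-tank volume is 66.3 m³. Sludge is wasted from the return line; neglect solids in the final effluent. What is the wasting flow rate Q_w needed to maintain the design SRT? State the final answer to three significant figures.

Q_w ≈ 0.932 m³/d

Q_w = (V·X)/(θ_c X_r) = 66.30 × 1420 / (10.4 × 9710) = 0.9323 m³/d.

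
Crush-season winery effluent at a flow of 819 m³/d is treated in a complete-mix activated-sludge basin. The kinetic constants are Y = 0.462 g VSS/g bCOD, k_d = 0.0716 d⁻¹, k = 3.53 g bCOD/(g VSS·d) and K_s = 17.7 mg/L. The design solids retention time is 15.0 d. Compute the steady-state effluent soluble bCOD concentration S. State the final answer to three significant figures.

S ≈ 1.64 mg/L

Effluent substrate depends only on kinetics and SRT: S = K_s(1 + k_d θ_c) / [θ_c(Yk − k_d) − 1] = 17.7 × (1 + 0.0716 × 15.0) / [15.0 × (0.462 × 3.53 − 0.0716) − 1] = 36.71 / 22.39 = 1.640 mg/L.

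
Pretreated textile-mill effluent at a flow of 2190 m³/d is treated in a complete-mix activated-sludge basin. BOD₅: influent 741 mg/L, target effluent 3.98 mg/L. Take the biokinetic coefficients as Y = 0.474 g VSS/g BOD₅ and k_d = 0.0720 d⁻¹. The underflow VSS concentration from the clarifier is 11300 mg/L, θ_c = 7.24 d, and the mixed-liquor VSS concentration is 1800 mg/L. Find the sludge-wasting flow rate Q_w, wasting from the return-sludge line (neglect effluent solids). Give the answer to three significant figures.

Q_w ≈ 44.5 m³/d

Steady-state biomass mass balance: V·X·(1 + k_d·θ_c) = Y·Q·(S₀ − S)·θ_c, so V = 0.474 × 2190 × (741 − 3.98) × 7.24 / [1800 × (1 + 0.0720 × 7.24)] = 5.54×10^6 / 2738 = 2023 m³.
θ_c = V·X/(Q_w·X_r) when wasting from the recycle, so Q_w = V·X/(θ_c·X_r) = 2023 × 1800 / (7.24 × 11300) = 44.51 m³/d.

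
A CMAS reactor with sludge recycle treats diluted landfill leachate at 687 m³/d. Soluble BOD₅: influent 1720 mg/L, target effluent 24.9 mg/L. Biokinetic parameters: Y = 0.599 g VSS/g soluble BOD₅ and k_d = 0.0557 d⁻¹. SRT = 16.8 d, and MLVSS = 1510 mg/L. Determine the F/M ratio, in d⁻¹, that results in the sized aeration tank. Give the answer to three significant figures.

F/M ≈ 0.195 d⁻¹

From the SRT design equation V = Y Q (S₀−S) θ_c / [X (1 + k_d θ_c)] = 0.599 × 687 × (1720 − 24.9) × 16.8 / [1510 × (1 + 0.0557 × 16.8)] = 1.17×10^7 / 2923 = 4009 m³.
F/M = Q·S₀ / (V·X) = 687 × 1720 / (4009 × 1510) = 0.1952 g soluble BOD₅·(g VSS·d)⁻¹.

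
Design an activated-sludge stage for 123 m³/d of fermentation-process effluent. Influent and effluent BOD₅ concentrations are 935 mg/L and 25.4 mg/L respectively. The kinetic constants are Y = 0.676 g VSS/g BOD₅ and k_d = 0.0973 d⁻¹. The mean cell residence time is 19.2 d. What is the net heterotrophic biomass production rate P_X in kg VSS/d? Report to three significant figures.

P_X ≈ 26.4 kg VSS/d

Observed yield with endogenous decay: Y_obs = Y / (1 + k_d·θ_c) = 0.676 / (1 + 0.0973 × 19.2) = 0.676 / 2.868 = 0.2357 g VSS/g BOD₅.
Q·(S₀ − S) = 123 × (935 − 25.4) × 10⁻³ = 111.9 kg/d removed.
Net biomass production P_X = Y_obs × Q·(S₀ − S) = 0.2357 × 111.9 = 26.37 kg VSS/d.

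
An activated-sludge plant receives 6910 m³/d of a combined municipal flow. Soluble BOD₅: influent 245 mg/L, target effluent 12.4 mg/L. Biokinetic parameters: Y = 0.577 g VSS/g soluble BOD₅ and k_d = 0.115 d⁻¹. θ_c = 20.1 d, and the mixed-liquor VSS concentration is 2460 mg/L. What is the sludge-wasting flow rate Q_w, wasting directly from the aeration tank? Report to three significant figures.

Q_w ≈ 114 m³/d

Steady-state biomass mass balance: V·X·(1 + k_d·θ_c) = Y·Q·(S₀ − S)·θ_c, so V = 0.577 × 6910 × (245 − 12.4) × 20.1 / [2460 × (1 + 0.115 × 20.1)] = 1.86×10^7 / 8146 = 2288 m³.
For wasting at MLVSS concentration, Q_w = V/θ_c = 2288/20.1 = 113.8 m³/d.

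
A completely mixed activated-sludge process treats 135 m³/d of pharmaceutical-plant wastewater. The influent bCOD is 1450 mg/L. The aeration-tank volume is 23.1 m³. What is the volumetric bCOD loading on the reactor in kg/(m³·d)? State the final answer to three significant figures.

Volumetric loading L_v = Q·S₀ / V = 135 × 1450 g/m³ / 23.10 m³ = 8474 g/(m³·d) = 8.474 kg bCOD/(m³·d).

L_v ≈ 8.47 kg bCOD/(m³·d)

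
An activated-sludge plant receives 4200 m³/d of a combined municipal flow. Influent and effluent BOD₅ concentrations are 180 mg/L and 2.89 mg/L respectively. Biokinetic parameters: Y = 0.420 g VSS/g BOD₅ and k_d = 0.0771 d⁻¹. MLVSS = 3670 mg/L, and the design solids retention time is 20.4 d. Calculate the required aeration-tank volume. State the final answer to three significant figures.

V ≈ 675 m³

Rearranging the biomass balance for a CMAS with decay, V = Y·Q·ΔS·θ_c / [X·(1+k_d θ_c)] = 0.420 × 4200 × (180 − 2.89) × 20.4 / [3670 × (1 + 0.0771 × 20.4)] = 6.37×10^6 / 9442 = 675.0 m³.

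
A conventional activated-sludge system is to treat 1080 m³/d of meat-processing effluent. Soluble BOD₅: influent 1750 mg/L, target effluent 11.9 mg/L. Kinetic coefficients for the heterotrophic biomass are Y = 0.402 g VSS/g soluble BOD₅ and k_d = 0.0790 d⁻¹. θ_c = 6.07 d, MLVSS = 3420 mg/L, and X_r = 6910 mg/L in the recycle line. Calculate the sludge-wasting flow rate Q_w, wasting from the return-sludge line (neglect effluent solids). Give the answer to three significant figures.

Q_w ≈ 73.8 m³/d

Rearranging the biomass balance for a CMAS with decay, V = Y·Q·ΔS·θ_c / [X·(1+k_d θ_c)] = 0.402 × 1080 × (1750 − 11.9) × 6.07 / [3420 × (1 + 0.0790 × 6.07)] = 4.58×10^6 / 5060 = 905.2 m³.
θ_c = V·X/(Q_w·X_r) when wasting from the recycle, so Q_w = V·X/(θ_c·X_r) = 905.2 × 3420 / (6.07 × 6910) = 73.81 m³/d.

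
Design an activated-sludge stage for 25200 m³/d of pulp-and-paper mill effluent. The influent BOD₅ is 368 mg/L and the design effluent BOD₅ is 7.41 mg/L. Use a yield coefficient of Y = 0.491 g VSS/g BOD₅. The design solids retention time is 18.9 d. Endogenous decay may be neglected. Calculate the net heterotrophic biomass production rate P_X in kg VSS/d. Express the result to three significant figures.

Since k_d ≈ 0, Y_obs = Y = 0.491 g VSS/g BOD₅.
Substrate removed = Q·(S₀ − S) = 25200 m³/d × (368 − 7.41) g/m³ = 9.09×10^6 g/d = 9087 kg/d.
Biomass produced: P_X = Y_obs·Q·ΔS = 0.4910 × 9087 ≈ 4462 kg VSS/d.

P_X ≈ 4460 kg VSS/d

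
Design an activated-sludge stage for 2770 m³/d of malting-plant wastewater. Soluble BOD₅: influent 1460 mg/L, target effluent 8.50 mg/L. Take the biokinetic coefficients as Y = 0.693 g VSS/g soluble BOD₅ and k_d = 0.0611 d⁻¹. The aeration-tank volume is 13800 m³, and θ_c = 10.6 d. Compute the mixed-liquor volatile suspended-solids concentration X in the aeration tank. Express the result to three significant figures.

X ≈ 1300 mg/L

Solving the biomass balance for X: X = Y Q (S₀−S) θ_c / [V (1+k_d θ_c)] = 0.693 × 2770 × (1460 − 8.50) × 10.6 / [13800 × (1 + 0.0611 × 10.6)] = 1299 mg/L.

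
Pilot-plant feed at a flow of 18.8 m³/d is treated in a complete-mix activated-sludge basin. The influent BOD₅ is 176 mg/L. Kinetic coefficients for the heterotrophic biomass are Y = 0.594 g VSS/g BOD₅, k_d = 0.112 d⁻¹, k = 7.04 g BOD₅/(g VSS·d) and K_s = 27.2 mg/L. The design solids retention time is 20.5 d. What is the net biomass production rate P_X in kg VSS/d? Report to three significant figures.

P_X ≈ 0.593 kg VSS/d

From the Monod/SRT balance for a CMAS, S = K_s·(1+k_d θ_c)/[θ_c·(Y k − k_d) − 1] = 27.2 × (1 + 0.112 × 20.5) / [20.5 × (0.594 × 7.04 − 0.112) − 1] = 89.65 / 82.43 = 1.088 mg/L.
The observed yield is Y_obs = Y/(1 + k_d·θ_c) = 0.594 / (1 + 0.112 × 20.5) = 0.594 / 3.296 = 0.1802 g VSS per g BOD₅ removed.
ΔS = 176 − 1.09 = 174.9 mg/L, so the substrate removal rate is 18.8 × 174.9/1000 = 3.288 kg BOD₅/d.
Biomass produced: P_X = Y_obs·Q·ΔS = 0.1802 × 3.288 ≈ 0.5926 kg VSS/d.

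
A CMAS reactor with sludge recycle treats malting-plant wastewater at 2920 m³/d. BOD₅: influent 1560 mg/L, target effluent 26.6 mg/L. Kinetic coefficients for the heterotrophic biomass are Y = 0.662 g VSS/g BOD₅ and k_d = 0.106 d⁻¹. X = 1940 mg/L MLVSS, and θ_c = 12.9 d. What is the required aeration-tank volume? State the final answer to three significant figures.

V ≈ 8330 m³

Steady-state biomass mass balance: V·X·(1 + k_d·θ_c) = Y·Q·(S₀ − S)·θ_c, so V = 0.662 × 2920 × (1560 − 26.6) × 12.9 / [1940 × (1 + 0.106 × 12.9)] = 3.82×10^7 / 4593 = 8326 m³.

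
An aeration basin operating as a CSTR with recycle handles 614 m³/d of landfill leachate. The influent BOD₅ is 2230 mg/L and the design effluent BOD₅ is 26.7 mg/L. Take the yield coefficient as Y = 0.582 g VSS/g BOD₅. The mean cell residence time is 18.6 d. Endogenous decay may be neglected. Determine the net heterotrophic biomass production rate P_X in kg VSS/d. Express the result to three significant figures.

Since k_d ≈ 0, Y_obs = Y = 0.582 g VSS/g BOD₅.
Mass of BOD₅ removed per day: Q(S₀ − S) = 614 × 2203 g/m³ = 1353 kg/d.
Biomass produced: P_X = Y_obs·Q·ΔS = 0.5820 × 1353 ≈ 787.3 kg VSS/d.

P_X ≈ 787 kg VSS/d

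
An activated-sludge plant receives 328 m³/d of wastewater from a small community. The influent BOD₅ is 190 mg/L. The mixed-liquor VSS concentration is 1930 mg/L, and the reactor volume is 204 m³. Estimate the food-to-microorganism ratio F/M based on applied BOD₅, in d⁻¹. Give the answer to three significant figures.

F/M = Q·S₀ / (V·X) = 328 × 190 / (204.0 × 1930) = 0.1583 g BOD₅·(g VSS·d)⁻¹.

F/M ≈ 0.158 d⁻¹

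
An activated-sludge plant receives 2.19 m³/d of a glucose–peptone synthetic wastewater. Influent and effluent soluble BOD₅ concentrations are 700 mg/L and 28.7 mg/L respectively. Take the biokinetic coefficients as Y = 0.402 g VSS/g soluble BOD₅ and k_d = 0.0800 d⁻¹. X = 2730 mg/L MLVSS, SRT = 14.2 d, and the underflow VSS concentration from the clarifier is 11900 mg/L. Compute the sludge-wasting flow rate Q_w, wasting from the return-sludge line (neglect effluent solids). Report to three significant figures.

Steady-state biomass mass balance: V·X·(1 + k_d·θ_c) = Y·Q·(S₀ − S)·θ_c, so V = 0.402 × 2.19 × (700 − 28.7) × 14.2 / [2730 × (1 + 0.0800 × 14.2)] = 8.39×10^3 / 5831 = 1.439 m³.
Wasting from the return line (neglecting effluent solids): Q_w = V·X / (θ_c·X_r) = 1.439 × 2730 / (14.2 × 11900) = 0.02325 m³/d.

Q_w ≈ 0.0233 m³/d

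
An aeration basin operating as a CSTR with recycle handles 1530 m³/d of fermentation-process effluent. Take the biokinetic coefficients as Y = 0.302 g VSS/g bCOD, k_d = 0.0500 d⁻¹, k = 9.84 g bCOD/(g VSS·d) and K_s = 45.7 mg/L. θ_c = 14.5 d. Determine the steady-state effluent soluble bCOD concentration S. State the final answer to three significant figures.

S ≈ 1.91 mg/L

For a completely mixed reactor with recycle the Lawrence–McCarty relation gives S = K_s·(1 + k_d·θ_c) / [θ_c·(Y·k − k_d) − 1] = 45.7 × (1 + 0.0500 × 14.5) / [14.5 × (0.302 × 9.84 − 0.0500) − 1] = 78.83 / 41.36 = 1.906 mg/L.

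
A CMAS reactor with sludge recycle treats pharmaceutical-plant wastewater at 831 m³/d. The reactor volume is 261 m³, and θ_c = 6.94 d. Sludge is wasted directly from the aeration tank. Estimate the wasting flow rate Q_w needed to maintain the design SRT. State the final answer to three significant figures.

With mixed-liquor wasting, θ_c = V/Q_w, so Q_w = V/θ_c = 261.0/6.94 = 37.61 m³/d.

Q_w ≈ 37.6 m³/d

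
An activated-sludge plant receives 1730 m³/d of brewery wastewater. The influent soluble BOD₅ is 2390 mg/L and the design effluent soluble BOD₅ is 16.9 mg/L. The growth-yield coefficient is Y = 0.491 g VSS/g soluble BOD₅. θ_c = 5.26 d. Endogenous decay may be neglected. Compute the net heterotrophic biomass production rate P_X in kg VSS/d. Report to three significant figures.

No decay correction is needed, so Y_obs = Y = 0.491.
ΔS = 2390 − 16.9 = 2373 mg/L, so the substrate removal rate is 1730 × 2373/1000 = 4105 kg soluble BOD₅/d.
Biomass produced: P_X = Y_obs·Q·ΔS = 0.4910 × 4105 ≈ 2016 kg VSS/d.

P_X ≈ 2020 kg VSS/d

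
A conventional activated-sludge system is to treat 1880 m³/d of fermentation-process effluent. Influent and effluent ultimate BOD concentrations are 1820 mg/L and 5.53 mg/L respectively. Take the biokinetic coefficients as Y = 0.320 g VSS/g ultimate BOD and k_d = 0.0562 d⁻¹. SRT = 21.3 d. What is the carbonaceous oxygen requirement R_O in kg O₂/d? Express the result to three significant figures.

R_O ≈ 2710 kg O₂/d

Observed yield with endogenous decay: Y_obs = Y / (1 + k_d·θ_c) = 0.320 / (1 + 0.0562 × 21.3) = 0.320 / 2.197 = 0.1456 g VSS/g ultimate BOD.
Substrate removed = Q·(S₀ − S) = 1880 m³/d × (1820 − 5.53) g/m³ = 3.41×10^6 g/d = 3411 kg/d.
P_X = Y_obs·Q·(S₀ − S) = 0.1456 × 3411 = 496.8 kg VSS/d.
R_O = Q·ΔS − 1.42 P_X = 3411 − 705.5 = 2706 kg O₂/d.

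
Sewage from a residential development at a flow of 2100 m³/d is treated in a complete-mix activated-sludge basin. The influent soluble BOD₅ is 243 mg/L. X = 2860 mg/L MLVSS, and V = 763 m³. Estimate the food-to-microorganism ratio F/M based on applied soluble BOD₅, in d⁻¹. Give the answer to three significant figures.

Food-to-microorganism ratio F/M = Q S₀ / (V X) = 2100 × 243 / (763.0 × 2860) = 0.2338 d⁻¹.

F/M ≈ 0.234 d⁻¹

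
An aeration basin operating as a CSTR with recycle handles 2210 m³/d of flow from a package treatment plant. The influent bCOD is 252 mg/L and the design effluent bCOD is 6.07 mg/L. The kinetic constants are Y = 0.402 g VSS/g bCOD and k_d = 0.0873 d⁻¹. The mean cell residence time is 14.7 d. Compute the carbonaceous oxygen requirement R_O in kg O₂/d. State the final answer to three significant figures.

R_O ≈ 408 kg O₂/d

Observed yield with endogenous decay: Y_obs = Y / (1 + k_d·θ_c) = 0.402 / (1 + 0.0873 × 14.7) = 0.402 / 2.283 = 0.1761 g VSS/g bCOD.
Mass of bCOD removed per day: Q(S₀ − S) = 2210 × 245.9 g/m³ = 543.5 kg/d.
Biomass synthesised: P_X = Y_obs × 543.5 = 95.69 kg VSS/d.
R_O = Q·(S₀ − S) − 1.42·P_X = 543.5 − 1.42 × 95.69 = 407.6 kg O₂/d.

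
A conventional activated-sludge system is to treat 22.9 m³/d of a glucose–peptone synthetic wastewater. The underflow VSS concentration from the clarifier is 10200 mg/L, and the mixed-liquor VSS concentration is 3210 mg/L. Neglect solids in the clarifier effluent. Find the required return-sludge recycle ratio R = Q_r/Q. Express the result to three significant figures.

R ≈ 0.459

R = Q_r/Q = X/(X_r − X) = 3210 / (10200 − 3210) = 0.4592.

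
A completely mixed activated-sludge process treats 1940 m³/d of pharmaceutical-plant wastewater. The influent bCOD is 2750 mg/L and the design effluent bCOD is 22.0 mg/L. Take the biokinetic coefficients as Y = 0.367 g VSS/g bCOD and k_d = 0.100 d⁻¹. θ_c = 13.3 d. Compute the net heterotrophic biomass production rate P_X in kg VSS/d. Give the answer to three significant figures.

P_X ≈ 834 kg VSS/d

Correct the yield for decay: Y_obs = Y/(1 + k_d θ_c) = 0.367 / (1 + 0.100 × 13.3) = 0.367 / 2.330 = 0.1575.
Substrate removed = Q·(S₀ − S) = 1940 m³/d × (2750 − 22.0) g/m³ = 5.29×10^6 g/d = 5292 kg/d.
Net biomass production P_X = Y_obs × Q·(S₀ − S) = 0.1575 × 5292 = 833.6 kg VSS/d.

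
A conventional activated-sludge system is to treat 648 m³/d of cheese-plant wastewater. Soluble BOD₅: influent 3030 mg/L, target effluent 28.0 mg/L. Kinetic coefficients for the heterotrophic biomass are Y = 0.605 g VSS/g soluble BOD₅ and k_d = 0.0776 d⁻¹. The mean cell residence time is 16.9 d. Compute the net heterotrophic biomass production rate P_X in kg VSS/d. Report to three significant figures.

P_X ≈ 509 kg VSS/d

Y_obs = Y / (1 + k_d θ_c) = 0.605 / (1 + 0.0776 × 16.9) = 0.605 / 2.311 = 0.2617.
Substrate removed = Q·(S₀ − S) = 648 m³/d × (3030 − 28.0) g/m³ = 1.95×10^6 g/d = 1945 kg/d.
So the net sludge growth is P_X = 0.2617 × 1945 = 509.2 kg VSS/d.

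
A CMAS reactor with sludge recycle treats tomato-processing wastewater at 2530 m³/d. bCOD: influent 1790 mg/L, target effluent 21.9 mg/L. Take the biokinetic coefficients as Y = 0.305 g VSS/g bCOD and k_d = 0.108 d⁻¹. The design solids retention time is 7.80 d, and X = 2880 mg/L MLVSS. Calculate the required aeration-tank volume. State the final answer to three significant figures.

V ≈ 2010 m³

Steady-state biomass mass balance: V·X·(1 + k_d·θ_c) = Y·Q·(S₀ − S)·θ_c, so V = 0.305 × 2530 × (1790 − 21.9) × 7.80 / [2880 × (1 + 0.108 × 7.80)] = 1.06×10^7 / 5306 = 2006 m³.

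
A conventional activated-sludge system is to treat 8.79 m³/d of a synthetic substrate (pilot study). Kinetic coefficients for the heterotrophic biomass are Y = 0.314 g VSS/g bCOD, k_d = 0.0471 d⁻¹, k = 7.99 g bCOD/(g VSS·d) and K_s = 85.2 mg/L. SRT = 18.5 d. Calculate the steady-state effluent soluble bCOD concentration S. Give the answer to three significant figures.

For a completely mixed reactor with recycle the Lawrence–McCarty relation gives S = K_s·(1 + k_d·θ_c) / [θ_c·(Y·k − k_d) − 1] = 85.2 × (1 + 0.0471 × 18.5) / [18.5 × (0.314 × 7.99 − 0.0471) − 1] = 159.4 / 44.54 = 3.579 mg/L.

S ≈ 3.58 mg/L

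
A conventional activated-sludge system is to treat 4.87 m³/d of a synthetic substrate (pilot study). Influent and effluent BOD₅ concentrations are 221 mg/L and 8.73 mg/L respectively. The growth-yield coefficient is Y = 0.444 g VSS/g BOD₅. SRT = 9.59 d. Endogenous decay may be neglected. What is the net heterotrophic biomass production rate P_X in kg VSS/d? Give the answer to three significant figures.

With endogenous decay neglected, the observed yield equals the true yield: Y_obs = Y = 0.444 g VSS/g BOD₅.
Mass of BOD₅ removed per day: Q(S₀ − S) = 4.87 × 212.3 g/m³ = 1.034 kg/d.
Net biomass production P_X = Y_obs × Q·(S₀ − S) = 0.4440 × 1.034 = 0.4590 kg VSS/d.

P_X ≈ 0.459 kg VSS/d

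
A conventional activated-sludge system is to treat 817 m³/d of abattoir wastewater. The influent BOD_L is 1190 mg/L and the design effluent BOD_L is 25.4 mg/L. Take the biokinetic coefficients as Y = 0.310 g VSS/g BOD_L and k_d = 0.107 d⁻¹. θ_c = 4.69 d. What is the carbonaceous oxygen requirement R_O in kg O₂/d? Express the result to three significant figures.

R_O ≈ 673 kg O₂/d

The observed yield is Y_obs = Y/(1 + k_d·θ_c) = 0.310 / (1 + 0.107 × 4.69) = 0.310 / 1.502 = 0.2064 g VSS per g BOD_L removed.
ΔS = 1190 − 25.4 = 1165 mg/L, so the substrate removal rate is 817 × 1165/1000 = 951.5 kg BOD_L/d.
P_X = Y_obs·Q·(S₀ − S) = 0.2064 × 951.5 = 196.4 kg VSS/d.
R_O = Q·ΔS − 1.42 P_X = 951.5 − 278.9 = 672.6 kg O₂/d.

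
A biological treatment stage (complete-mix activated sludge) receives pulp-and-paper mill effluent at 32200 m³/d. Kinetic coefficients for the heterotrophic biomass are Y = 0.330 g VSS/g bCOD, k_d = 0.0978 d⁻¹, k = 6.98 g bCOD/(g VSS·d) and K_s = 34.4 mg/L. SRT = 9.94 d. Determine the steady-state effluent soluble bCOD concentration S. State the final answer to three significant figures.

For a completely mixed reactor with recycle the Lawrence–McCarty relation gives S = K_s·(1 + k_d·θ_c) / [θ_c·(Y·k − k_d) − 1] = 34.4 × (1 + 0.0978 × 9.94) / [9.94 × (0.330 × 6.98 − 0.0978) − 1] = 67.84 / 20.92 = 3.242 mg/L.

S ≈ 3.24 mg/L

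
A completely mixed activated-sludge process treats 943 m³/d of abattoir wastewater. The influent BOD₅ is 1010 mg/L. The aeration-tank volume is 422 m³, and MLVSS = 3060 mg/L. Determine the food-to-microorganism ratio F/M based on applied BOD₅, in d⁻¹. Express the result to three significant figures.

F/M ≈ 0.738 d⁻¹

F/M = applied load / biomass = Q·S₀/(V·X) = 943 × 1010 / (422.0 × 3060) = 0.7376 d⁻¹.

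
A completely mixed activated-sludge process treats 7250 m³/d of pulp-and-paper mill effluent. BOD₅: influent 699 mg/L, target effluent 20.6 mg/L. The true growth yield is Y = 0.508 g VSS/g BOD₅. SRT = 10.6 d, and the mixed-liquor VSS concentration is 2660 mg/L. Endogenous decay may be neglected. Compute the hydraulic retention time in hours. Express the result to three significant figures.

τ ≈ 33.0 h

Biomass mass balance (decay neglected): V·X = Y·Q·(S₀ − S)·θ_c, so V = 0.508 × 7250 × (699 − 20.6) × 10.6 / 2660 = 9957 m³.
τ = V/Q = 9957/7250 = 1.373 d, or 32.96 h.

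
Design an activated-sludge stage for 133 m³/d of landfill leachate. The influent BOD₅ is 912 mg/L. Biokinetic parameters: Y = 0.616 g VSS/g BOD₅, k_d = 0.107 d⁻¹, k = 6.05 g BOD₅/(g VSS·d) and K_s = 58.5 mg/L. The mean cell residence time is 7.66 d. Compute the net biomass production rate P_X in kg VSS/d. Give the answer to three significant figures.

P_X ≈ 40.9 kg VSS/d

From the Monod/SRT balance for a CMAS, S = K_s·(1+k_d θ_c)/[θ_c·(Y k − k_d) − 1] = 58.5 × (1 + 0.107 × 7.66) / [7.66 × (0.616 × 6.05 − 0.107) − 1] = 106.4 / 26.73 = 3.983 mg/L.
Y_obs = Y / (1 + k_d θ_c) = 0.616 / (1 + 0.107 × 7.66) = 0.616 / 1.820 = 0.3385.
Mass of BOD₅ removed per day: Q(S₀ − S) = 133 × 908.0 g/m³ = 120.8 kg/d.
Net biomass production P_X = Y_obs × Q·(S₀ − S) = 0.3385 × 120.8 = 40.88 kg VSS/d.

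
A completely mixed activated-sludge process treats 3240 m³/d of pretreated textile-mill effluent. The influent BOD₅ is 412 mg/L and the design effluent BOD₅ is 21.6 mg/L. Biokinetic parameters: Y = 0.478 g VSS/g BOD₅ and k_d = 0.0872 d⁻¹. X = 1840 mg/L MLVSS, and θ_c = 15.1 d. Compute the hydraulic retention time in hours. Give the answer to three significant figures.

τ ≈ 15.9 h

Steady-state biomass mass balance: V·X·(1 + k_d·θ_c) = Y·Q·(S₀ − S)·θ_c, so V = 0.478 × 3240 × (412 − 21.6) × 15.1 / [1840 × (1 + 0.0872 × 15.1)] = 9.13×10^6 / 4263 = 2142 m³.
HRT = V/Q = 2142 m³ / 3240 m³·d⁻¹ = 0.6610 d × 24 = 15.86 h.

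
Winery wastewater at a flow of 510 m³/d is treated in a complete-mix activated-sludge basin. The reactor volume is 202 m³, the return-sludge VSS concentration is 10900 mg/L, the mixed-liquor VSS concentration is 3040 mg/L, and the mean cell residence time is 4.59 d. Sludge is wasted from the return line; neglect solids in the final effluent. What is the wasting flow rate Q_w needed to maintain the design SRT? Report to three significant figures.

Q_w ≈ 12.3 m³/d

Q_w = (V·X)/(θ_c X_r) = 202.0 × 3040 / (4.59 × 10900) = 12.27 m³/d.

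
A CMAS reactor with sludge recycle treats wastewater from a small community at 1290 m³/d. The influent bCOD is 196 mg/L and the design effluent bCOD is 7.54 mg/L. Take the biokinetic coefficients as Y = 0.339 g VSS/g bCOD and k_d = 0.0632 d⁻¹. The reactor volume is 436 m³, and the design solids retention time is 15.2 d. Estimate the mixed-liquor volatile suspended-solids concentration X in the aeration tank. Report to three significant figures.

X ≈ 1470 mg/L

Solving the biomass balance for X: X = Y Q (S₀−S) θ_c / [V (1+k_d θ_c)] = 0.339 × 1290 × (196 − 7.54) × 15.2 / [436 × (1 + 0.0632 × 15.2)] = 1465 mg/L.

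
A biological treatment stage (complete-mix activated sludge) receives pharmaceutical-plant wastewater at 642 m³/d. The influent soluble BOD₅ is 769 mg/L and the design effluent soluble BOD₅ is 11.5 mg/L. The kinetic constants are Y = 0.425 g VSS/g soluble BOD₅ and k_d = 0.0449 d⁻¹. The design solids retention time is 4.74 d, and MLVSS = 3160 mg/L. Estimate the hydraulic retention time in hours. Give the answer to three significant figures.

Steady-state biomass mass balance: V·X·(1 + k_d·θ_c) = Y·Q·(S₀ − S)·θ_c, so V = 0.425 × 642 × (769 − 11.5) × 4.74 / [3160 × (1 + 0.0449 × 4.74)] = 9.8×10^5 / 3833 = 255.6 m³.
HRT = V/Q = 255.6 m³ / 642 m³·d⁻¹ = 0.3982 d × 24 = 9.556 h.

τ ≈ 9.56 h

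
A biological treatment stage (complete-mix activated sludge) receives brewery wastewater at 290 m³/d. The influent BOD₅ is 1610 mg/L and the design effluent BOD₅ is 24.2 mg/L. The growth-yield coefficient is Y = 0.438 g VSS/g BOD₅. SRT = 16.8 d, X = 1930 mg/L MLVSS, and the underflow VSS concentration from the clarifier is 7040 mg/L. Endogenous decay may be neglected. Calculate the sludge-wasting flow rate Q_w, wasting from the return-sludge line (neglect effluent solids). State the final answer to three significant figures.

Q_w ≈ 28.6 m³/d

Biomass mass balance (decay neglected): V·X = Y·Q·(S₀ − S)·θ_c, so V = 0.438 × 290 × (1610 − 24.2) × 16.8 / 1930 = 1753 m³.
Wasting from the return line (neglecting effluent solids): Q_w = V·X / (θ_c·X_r) = 1753 × 1930 / (16.8 × 7040) = 28.61 m³/d.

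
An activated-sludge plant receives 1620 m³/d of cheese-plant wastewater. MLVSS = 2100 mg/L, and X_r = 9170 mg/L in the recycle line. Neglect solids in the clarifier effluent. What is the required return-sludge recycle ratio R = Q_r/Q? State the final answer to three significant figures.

R ≈ 0.297

Solids balance on the clarifier gives (1+R)X = R·X_r, so R = X/(X_r − X) = 2100 / (9170 − 2100) = 0.2970.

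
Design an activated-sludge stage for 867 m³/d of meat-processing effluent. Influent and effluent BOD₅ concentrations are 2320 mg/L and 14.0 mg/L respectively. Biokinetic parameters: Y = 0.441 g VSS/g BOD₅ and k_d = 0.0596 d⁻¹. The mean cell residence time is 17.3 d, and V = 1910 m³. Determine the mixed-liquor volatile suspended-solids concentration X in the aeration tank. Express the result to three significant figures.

X = Y·Q·ΔS·θ_c / [V·(1 + k_d θ_c)] = 0.441 × 867 × (2320 − 14.0) × 17.3 / [1910 × (1 + 0.0596 × 17.3)] = 3932 mg/L.

X ≈ 3930 mg/L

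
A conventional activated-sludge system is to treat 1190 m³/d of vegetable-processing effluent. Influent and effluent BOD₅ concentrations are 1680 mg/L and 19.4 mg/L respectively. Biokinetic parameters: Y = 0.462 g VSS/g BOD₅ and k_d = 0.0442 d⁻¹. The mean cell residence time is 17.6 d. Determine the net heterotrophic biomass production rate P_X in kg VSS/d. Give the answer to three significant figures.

P_X ≈ 514 kg VSS/d

Observed yield with endogenous decay: Y_obs = Y / (1 + k_d·θ_c) = 0.462 / (1 + 0.0442 × 17.6) = 0.462 / 1.778 = 0.2599 g VSS/g BOD₅.
ΔS = 1680 − 19.4 = 1661 mg/L, so the substrate removal rate is 1190 × 1661/1000 = 1976 kg BOD₅/d.
Net biomass production P_X = Y_obs × Q·(S₀ − S) = 0.2599 × 1976 = 513.5 kg VSS/d.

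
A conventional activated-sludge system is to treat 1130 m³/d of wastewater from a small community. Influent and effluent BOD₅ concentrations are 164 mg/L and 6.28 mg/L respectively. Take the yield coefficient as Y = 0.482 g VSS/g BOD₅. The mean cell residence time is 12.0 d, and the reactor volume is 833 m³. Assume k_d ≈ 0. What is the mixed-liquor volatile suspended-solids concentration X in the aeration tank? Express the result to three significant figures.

X ≈ 1240 mg/L

From V·X = Y·Q·(S₀ − S)·θ_c (decay neglected): X = 0.482 × 1130 × (164 − 6.28) × 12.0 / 833 = 1238 mg/L.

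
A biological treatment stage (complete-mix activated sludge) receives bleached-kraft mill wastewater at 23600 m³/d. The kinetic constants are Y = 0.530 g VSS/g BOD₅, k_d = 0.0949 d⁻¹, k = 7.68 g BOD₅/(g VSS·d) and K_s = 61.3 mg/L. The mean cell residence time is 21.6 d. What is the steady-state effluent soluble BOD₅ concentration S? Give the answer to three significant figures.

For a completely mixed reactor with recycle the Lawrence–McCarty relation gives S = K_s·(1 + k_d·θ_c) / [θ_c·(Y·k − k_d) − 1] = 61.3 × (1 + 0.0949 × 21.6) / [21.6 × (0.530 × 7.68 − 0.0949) − 1] = 187.0 / 84.87 = 2.203 mg/L.

S ≈ 2.20 mg/L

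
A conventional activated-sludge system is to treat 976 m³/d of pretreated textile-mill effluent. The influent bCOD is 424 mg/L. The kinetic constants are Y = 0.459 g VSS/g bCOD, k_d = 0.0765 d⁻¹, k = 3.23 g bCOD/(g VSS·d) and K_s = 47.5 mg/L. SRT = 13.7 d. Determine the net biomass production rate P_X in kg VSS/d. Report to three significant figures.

Effluent substrate depends only on kinetics and SRT: S = K_s(1 + k_d θ_c) / [θ_c(Yk − k_d) − 1] = 47.5 × (1 + 0.0765 × 13.7) / [13.7 × (0.459 × 3.23 − 0.0765) − 1] = 97.28 / 18.26 = 5.327 mg/L.
Observed yield with endogenous decay: Y_obs = Y / (1 + k_d·θ_c) = 0.459 / (1 + 0.0765 × 13.7) = 0.459 / 2.048 = 0.2241 g VSS/g bCOD.
Q·(S₀ − S) = 976 × (424 − 5.33) × 10⁻³ = 408.6 kg/d removed.
P_X = Y_obs · Q(S₀ − S) = 0.2241 × 408.6 = 91.58 kg VSS/d.

P_X ≈ 91.6 kg VSS/d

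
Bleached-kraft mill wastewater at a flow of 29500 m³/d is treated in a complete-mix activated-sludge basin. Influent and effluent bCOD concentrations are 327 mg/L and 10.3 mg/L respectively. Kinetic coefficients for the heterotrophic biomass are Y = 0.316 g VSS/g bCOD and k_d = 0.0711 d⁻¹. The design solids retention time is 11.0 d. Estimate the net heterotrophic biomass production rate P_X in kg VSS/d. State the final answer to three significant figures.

Observed yield with endogenous decay: Y_obs = Y / (1 + k_d·θ_c) = 0.316 / (1 + 0.0711 × 11.0) = 0.316 / 1.782 = 0.1773 g VSS/g bCOD.
Mass of bCOD removed per day: Q(S₀ − S) = 29500 × 316.7 g/m³ = 9343 kg/d.
P_X = Y_obs · Q(S₀ − S) = 0.1773 × 9343 = 1657 kg VSS/d.

P_X ≈ 1660 kg VSS/d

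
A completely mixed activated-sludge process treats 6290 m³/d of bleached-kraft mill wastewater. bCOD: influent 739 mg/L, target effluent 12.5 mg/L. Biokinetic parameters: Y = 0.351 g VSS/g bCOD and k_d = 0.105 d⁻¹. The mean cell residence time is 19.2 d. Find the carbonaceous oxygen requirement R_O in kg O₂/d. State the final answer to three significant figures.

R_O ≈ 3810 kg O₂/d

Observed yield with endogenous decay: Y_obs = Y / (1 + k_d·θ_c) = 0.351 / (1 + 0.105 × 19.2) = 0.351 / 3.016 = 0.1164 g VSS/g bCOD.
ΔS = 739 − 12.5 = 726.5 mg/L, so the substrate removal rate is 6290 × 726.5/1000 = 4570 kg bCOD/d.
Net sludge production P_X = 0.1164 × 4570 = 531.8 kg VSS/d.
R_O = Q·ΔS − 1.42 P_X = 4570 − 755.2 = 3815 kg O₂/d.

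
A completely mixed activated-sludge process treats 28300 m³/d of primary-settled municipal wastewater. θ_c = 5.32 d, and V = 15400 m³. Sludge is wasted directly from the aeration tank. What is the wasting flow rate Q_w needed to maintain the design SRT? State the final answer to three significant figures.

Q_w ≈ 2890 m³/d

For wasting at MLVSS concentration, Q_w = V/θ_c = 15400/5.32 = 2895 m³/d.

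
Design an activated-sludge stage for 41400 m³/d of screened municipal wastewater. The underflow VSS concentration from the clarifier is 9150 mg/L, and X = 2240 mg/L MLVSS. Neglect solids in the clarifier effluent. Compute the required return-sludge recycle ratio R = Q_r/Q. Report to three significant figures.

R = Q_r/Q = X/(X_r − X) = 2240 / (9150 − 2240) = 0.3242.

R ≈ 0.324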